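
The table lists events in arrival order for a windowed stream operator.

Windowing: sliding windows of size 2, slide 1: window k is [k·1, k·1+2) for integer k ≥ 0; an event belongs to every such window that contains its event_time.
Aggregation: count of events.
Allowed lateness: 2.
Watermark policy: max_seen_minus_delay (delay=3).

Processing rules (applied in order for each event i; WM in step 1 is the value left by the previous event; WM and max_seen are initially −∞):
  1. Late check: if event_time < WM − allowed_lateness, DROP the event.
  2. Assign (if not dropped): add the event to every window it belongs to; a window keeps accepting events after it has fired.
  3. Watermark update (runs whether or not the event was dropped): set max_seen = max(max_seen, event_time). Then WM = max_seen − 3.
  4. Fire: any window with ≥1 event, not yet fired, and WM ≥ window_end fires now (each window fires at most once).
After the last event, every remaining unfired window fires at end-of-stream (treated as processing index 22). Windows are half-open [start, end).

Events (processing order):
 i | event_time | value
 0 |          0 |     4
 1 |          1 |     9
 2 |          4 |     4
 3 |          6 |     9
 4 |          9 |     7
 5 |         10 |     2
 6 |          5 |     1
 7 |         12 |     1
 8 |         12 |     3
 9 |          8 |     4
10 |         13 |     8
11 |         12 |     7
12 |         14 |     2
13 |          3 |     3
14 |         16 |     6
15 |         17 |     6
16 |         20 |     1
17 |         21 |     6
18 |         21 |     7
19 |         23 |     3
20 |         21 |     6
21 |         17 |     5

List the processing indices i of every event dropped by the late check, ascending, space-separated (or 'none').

i=0 t=0 v=4: → [0,2); WM=-3
i=1 t=1 v=9: → [1,3),[0,2); WM=-2
i=2 t=4 v=4: → [4,6),[3,5); WM=1
i=3 t=6 v=9: → [6,8),[5,7); WM=3; [0,2) fires=2 [1,3) fires=1
i=4 t=9 v=7: → [9,11),[8,10); WM=6; [3,5) fires=1 [4,6) fires=1
i=5 t=10 v=2: → [10,12),[9,11); WM=7; [5,7) fires=1
i=6 t=5 v=1: → [5,7),[4,6); WM=7
i=7 t=12 v=1: → [12,14),[11,13); WM=9; [6,8) fires=1
i=8 t=12 v=3: → [12,14),[11,13); WM=9
i=9 t=8 v=4: → [8,10),[7,9); WM=9; [7,9) fires=1
i=10 t=13 v=8: → [13,15),[12,14); WM=10; [8,10) fires=2
i=11 t=12 v=7: → [12,14),[11,13); WM=10
i=12 t=14 v=2: → [14,16),[13,15); WM=11; [9,11) fires=2
i=13 t=3 v=3: DROP (t<11-2); WM=11
i=14 t=16 v=6: → [16,18),[15,17); WM=13; [10,12) fires=1 [11,13) fires=3
i=15 t=17 v=6: → [17,19),[16,18); WM=14; [12,14) fires=4
i=16 t=20 v=1: → [20,22),[19,21); WM=17; [13,15) fires=2 [14,16) fires=1 [15,17) fires=1
i=17 t=21 v=6: → [21,23),[20,22); WM=18; [16,18) fires=2
i=18 t=21 v=7: → [21,23),[20,22); WM=18
i=19 t=23 v=3: → [23,25),[22,24); WM=20; [17,19) fires=1
i=20 t=21 v=6: → [21,23),[20,22); WM=20
i=21 t=17 v=5: DROP (t<20-2); WM=20

13 21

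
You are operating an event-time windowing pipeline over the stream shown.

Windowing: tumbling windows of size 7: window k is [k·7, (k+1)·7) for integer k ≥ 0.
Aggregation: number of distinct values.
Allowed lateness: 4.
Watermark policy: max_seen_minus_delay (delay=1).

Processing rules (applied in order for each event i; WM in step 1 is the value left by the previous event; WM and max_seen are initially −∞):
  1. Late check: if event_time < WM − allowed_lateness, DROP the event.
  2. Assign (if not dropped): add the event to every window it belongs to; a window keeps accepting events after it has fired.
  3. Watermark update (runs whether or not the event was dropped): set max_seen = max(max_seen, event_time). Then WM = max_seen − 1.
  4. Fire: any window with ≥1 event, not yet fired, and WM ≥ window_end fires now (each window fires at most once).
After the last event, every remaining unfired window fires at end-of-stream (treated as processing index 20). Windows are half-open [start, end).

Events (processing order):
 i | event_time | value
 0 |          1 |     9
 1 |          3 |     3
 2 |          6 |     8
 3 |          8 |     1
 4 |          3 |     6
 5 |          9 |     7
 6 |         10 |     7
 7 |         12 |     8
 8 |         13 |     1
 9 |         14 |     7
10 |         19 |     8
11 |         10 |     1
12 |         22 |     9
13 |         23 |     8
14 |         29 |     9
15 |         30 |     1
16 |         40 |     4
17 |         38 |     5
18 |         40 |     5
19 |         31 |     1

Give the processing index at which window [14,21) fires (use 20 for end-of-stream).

i=0 t=1 v=9: → [0,7); WM=0
i=1 t=3 v=3: → [0,7); WM=2
i=2 t=6 v=8: → [0,7); WM=5
i=3 t=8 v=1: → [7,14); WM=7; [0,7) fires=3
i=4 t=3 v=6: → [0,7); WM=7
i=5 t=9 v=7: → [7,14); WM=8
i=6 t=10 v=7: → [7,14); WM=9
i=7 t=12 v=8: → [7,14); WM=11
i=8 t=13 v=1: → [7,14); WM=12
i=9 t=14 v=7: → [14,21); WM=13
i=10 t=19 v=8: → [14,21); WM=18; [7,14) fires=3
i=11 t=10 v=1: DROP (t<18-4); WM=18
i=12 t=22 v=9: → [21,28); WM=21; [14,21) fires=2
i=13 t=23 v=8: → [21,28); WM=22
i=14 t=29 v=9: → [28,35); WM=28; [21,28) fires=2
i=15 t=30 v=1: → [28,35); WM=29
i=16 t=40 v=4: → [35,42); WM=39; [28,35) fires=2
i=17 t=38 v=5: → [35,42); WM=39
i=18 t=40 v=5: → [35,42); WM=39
i=19 t=31 v=1: DROP (t<39-4); WM=39

12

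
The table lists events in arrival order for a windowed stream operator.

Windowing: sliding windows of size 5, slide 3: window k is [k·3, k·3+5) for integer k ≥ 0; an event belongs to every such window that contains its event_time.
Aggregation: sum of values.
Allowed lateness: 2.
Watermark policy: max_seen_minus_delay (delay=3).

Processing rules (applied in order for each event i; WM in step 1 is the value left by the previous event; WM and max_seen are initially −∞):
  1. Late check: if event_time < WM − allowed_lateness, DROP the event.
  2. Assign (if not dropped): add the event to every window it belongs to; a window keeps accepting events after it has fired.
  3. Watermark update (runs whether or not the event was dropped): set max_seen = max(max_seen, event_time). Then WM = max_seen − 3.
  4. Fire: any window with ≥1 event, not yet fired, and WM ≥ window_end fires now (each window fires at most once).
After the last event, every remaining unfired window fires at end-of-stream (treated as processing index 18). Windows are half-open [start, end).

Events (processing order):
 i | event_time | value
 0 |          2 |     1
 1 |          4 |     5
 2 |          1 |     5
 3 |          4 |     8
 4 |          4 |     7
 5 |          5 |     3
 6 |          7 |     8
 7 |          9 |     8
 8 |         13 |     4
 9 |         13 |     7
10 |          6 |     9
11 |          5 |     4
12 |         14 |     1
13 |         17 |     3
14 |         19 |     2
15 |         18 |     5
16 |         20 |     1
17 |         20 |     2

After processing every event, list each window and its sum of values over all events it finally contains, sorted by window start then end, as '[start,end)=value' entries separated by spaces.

[0,5)=26 [3,8)=31 [6,11)=16 [9,14)=19 [12,17)=12 [15,20)=10 [18,23)=10

i=0 t=2 v=1: → [0,5); WM=-1
i=1 t=4 v=5: → [3,8),[0,5); WM=1
i=2 t=1 v=5: → [0,5); WM=1
i=3 t=4 v=8: → [3,8),[0,5); WM=1
i=4 t=4 v=7: → [3,8),[0,5); WM=1
i=5 t=5 v=3: → [3,8); WM=2
i=6 t=7 v=8: → [6,11),[3,8); WM=4
i=7 t=9 v=8: → [9,14),[6,11); WM=6; [0,5) fires=26
i=8 t=13 v=4: → [12,17),[9,14); WM=10; [3,8) fires=31
i=9 t=13 v=7: → [12,17),[9,14); WM=10
i=10 t=6 v=9: DROP (t<10-2); WM=10
i=11 t=5 v=4: DROP (t<10-2); WM=10
i=12 t=14 v=1: → [12,17); WM=11; [6,11) fires=16
i=13 t=17 v=3: → [15,20); WM=14; [9,14) fires=19
i=14 t=19 v=2: → [18,23),[15,20); WM=16
i=15 t=18 v=5: → [18,23),[15,20); WM=16
i=16 t=20 v=1: → [18,23); WM=17; [12,17) fires=12
i=17 t=20 v=2: → [18,23); WM=17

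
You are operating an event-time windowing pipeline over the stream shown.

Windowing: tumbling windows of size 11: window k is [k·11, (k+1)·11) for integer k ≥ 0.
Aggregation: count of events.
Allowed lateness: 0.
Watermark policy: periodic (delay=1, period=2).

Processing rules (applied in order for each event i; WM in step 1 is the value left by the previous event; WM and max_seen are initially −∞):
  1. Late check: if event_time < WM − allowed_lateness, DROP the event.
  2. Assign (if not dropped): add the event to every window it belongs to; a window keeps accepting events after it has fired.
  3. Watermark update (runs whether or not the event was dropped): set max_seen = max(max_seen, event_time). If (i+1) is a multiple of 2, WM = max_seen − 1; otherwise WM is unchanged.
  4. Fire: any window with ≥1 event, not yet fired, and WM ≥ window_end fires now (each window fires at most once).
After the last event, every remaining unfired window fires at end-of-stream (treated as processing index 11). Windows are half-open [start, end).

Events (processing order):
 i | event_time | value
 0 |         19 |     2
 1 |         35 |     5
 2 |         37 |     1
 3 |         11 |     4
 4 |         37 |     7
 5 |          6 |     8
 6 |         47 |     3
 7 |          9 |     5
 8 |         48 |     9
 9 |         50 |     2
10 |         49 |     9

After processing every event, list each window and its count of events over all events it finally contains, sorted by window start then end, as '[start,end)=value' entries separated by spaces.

i=0 t=19 v=2: → [11,22); WM=−∞
i=1 t=35 v=5: → [33,44); WM=34; [11,22) fires=1
i=2 t=37 v=1: → [33,44); WM=34
i=3 t=11 v=4: DROP (t<34-0); WM=36
i=4 t=37 v=7: → [33,44); WM=36
i=5 t=6 v=8: DROP (t<36-0); WM=36
i=6 t=47 v=3: → [44,55); WM=36
i=7 t=9 v=5: DROP (t<36-0); WM=46; [33,44) fires=3
i=8 t=48 v=9: → [44,55); WM=46
i=9 t=50 v=2: → [44,55); WM=49
i=10 t=49 v=9: → [44,55); WM=49

[11,22)=1 [33,44)=3 [44,55)=4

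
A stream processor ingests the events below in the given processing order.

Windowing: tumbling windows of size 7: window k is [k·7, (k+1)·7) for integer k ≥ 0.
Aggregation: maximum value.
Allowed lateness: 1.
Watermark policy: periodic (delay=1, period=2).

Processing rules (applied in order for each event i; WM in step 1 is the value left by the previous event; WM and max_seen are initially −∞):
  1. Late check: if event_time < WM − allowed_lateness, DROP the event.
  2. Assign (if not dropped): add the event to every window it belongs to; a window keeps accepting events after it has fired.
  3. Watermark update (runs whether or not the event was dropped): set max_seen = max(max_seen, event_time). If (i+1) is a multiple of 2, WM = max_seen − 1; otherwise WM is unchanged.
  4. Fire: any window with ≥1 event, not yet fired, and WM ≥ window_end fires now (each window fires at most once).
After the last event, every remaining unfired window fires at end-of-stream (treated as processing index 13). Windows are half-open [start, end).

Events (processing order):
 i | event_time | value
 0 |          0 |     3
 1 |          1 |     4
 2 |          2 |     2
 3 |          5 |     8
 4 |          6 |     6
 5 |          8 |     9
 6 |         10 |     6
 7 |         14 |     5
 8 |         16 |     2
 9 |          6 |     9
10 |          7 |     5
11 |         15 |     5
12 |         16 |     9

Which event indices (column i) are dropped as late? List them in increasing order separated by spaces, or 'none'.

i=0 t=0 v=3: → [0,7); WM=−∞
i=1 t=1 v=4: → [0,7); WM=0
i=2 t=2 v=2: → [0,7); WM=0
i=3 t=5 v=8: → [0,7); WM=4
i=4 t=6 v=6: → [0,7); WM=4
i=5 t=8 v=9: → [7,14); WM=7; [0,7) fires=8
i=6 t=10 v=6: → [7,14); WM=7
i=7 t=14 v=5: → [14,21); WM=13
i=8 t=16 v=2: → [14,21); WM=13
i=9 t=6 v=9: DROP (t<13-1); WM=15; [7,14) fires=9
i=10 t=7 v=5: DROP (t<15-1); WM=15
i=11 t=15 v=5: → [14,21); WM=15
i=12 t=16 v=9: → [14,21); WM=15

9 10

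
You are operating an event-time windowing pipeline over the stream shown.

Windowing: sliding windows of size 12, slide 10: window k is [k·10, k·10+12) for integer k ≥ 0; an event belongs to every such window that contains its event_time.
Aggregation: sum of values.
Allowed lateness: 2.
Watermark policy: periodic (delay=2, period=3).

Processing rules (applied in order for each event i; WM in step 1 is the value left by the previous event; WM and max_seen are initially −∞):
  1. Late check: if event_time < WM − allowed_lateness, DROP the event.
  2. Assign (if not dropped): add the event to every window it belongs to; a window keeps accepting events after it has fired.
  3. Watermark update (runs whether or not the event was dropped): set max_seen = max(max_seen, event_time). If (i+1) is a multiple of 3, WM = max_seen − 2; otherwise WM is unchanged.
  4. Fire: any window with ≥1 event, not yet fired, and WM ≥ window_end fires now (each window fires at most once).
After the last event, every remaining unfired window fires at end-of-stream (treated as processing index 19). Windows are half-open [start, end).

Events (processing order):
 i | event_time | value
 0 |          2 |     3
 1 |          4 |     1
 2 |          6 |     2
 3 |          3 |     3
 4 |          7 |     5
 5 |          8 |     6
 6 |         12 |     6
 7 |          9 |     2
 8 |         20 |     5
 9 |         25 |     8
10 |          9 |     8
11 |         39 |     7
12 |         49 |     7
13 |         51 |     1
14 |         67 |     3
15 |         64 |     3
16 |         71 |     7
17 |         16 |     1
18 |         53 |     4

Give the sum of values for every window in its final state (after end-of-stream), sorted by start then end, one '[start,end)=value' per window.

[0,12)=22 [10,22)=11 [20,32)=13 [30,42)=7 [40,52)=8 [50,62)=1 [60,72)=13 [70,82)=7

i=0 t=2 v=3: → [0,12); WM=−∞
i=1 t=4 v=1: → [0,12); WM=−∞
i=2 t=6 v=2: → [0,12); WM=4
i=3 t=3 v=3: → [0,12); WM=4
i=4 t=7 v=5: → [0,12); WM=4
i=5 t=8 v=6: → [0,12); WM=6
i=6 t=12 v=6: → [10,22); WM=6
i=7 t=9 v=2: → [0,12); WM=6
i=8 t=20 v=5: → [20,32),[10,22); WM=18; [0,12) fires=22
i=9 t=25 v=8: → [20,32); WM=18
i=10 t=9 v=8: DROP (t<18-2); WM=18
i=11 t=39 v=7: → [30,42); WM=37; [10,22) fires=11 [20,32) fires=13
i=12 t=49 v=7: → [40,52); WM=37
i=13 t=51 v=1: → [50,62),[40,52); WM=37
i=14 t=67 v=3: → [60,72); WM=65; [30,42) fires=7 [40,52) fires=8 [50,62) fires=1
i=15 t=64 v=3: → [60,72); WM=65
i=16 t=71 v=7: → [70,82),[60,72); WM=65
i=17 t=16 v=1: DROP (t<65-2); WM=69
i=18 t=53 v=4: DROP (t<69-2); WM=69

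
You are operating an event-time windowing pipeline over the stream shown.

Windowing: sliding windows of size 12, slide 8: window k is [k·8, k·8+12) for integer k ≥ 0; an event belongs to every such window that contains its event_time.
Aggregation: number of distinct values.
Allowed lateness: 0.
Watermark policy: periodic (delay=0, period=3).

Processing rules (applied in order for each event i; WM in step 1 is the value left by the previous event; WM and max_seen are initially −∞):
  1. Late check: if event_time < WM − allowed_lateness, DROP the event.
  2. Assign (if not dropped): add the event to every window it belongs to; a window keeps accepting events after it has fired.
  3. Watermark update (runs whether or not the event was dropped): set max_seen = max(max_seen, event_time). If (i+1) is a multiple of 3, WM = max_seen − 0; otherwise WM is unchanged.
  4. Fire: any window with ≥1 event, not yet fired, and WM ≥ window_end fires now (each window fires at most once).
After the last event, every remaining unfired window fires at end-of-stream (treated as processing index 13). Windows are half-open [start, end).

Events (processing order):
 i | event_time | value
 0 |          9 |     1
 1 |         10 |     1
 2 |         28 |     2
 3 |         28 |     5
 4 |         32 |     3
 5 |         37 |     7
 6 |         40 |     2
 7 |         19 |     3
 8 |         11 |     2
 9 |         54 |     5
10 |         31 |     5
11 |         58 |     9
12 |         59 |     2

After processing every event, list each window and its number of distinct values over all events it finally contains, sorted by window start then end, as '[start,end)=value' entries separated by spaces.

i=0 t=9 v=1: → [8,20),[0,12); WM=−∞
i=1 t=10 v=1: → [8,20),[0,12); WM=−∞
i=2 t=28 v=2: → [24,36); WM=28; [0,12) fires=1 [8,20) fires=1
i=3 t=28 v=5: → [24,36); WM=28
i=4 t=32 v=3: → [32,44),[24,36); WM=28
i=5 t=37 v=7: → [32,44); WM=37; [24,36) fires=3
i=6 t=40 v=2: → [40,52),[32,44); WM=37
i=7 t=19 v=3: DROP (t<37-0); WM=37
i=8 t=11 v=2: DROP (t<37-0); WM=40
i=9 t=54 v=5: → [48,60); WM=40
i=10 t=31 v=5: DROP (t<40-0); WM=40
i=11 t=58 v=9: → [56,68),[48,60); WM=58; [32,44) fires=3 [40,52) fires=1
i=12 t=59 v=2: → [56,68),[48,60); WM=58

[0,12)=1 [8,20)=1 [24,36)=3 [32,44)=3 [40,52)=1 [48,60)=3 [56,68)=2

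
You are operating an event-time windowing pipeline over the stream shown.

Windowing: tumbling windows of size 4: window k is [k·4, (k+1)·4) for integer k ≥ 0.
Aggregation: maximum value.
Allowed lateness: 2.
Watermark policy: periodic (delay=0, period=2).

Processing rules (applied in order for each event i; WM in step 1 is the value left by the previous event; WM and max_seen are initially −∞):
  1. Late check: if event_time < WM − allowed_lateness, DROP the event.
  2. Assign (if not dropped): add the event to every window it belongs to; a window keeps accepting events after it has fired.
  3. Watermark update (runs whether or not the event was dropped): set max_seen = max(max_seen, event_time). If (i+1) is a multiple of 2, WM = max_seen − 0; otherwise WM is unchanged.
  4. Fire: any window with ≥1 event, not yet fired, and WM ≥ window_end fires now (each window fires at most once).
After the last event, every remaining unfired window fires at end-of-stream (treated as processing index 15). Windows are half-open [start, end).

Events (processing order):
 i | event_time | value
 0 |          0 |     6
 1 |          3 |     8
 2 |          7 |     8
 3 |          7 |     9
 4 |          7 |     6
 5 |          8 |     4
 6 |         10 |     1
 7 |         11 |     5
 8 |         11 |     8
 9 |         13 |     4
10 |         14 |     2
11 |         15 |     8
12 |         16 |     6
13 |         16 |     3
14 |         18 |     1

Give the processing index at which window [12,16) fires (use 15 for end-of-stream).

i=0 t=0 v=6: → [0,4); WM=−∞
i=1 t=3 v=8: → [0,4); WM=3
i=2 t=7 v=8: → [4,8); WM=3
i=3 t=7 v=9: → [4,8); WM=7; [0,4) fires=8
i=4 t=7 v=6: → [4,8); WM=7
i=5 t=8 v=4: → [8,12); WM=8; [4,8) fires=9
i=6 t=10 v=1: → [8,12); WM=8
i=7 t=11 v=5: → [8,12); WM=11
i=8 t=11 v=8: → [8,12); WM=11
i=9 t=13 v=4: → [12,16); WM=13; [8,12) fires=8
i=10 t=14 v=2: → [12,16); WM=13
i=11 t=15 v=8: → [12,16); WM=15
i=12 t=16 v=6: → [16,20); WM=15
i=13 t=16 v=3: → [16,20); WM=16; [12,16) fires=8
i=14 t=18 v=1: → [16,20); WM=16

13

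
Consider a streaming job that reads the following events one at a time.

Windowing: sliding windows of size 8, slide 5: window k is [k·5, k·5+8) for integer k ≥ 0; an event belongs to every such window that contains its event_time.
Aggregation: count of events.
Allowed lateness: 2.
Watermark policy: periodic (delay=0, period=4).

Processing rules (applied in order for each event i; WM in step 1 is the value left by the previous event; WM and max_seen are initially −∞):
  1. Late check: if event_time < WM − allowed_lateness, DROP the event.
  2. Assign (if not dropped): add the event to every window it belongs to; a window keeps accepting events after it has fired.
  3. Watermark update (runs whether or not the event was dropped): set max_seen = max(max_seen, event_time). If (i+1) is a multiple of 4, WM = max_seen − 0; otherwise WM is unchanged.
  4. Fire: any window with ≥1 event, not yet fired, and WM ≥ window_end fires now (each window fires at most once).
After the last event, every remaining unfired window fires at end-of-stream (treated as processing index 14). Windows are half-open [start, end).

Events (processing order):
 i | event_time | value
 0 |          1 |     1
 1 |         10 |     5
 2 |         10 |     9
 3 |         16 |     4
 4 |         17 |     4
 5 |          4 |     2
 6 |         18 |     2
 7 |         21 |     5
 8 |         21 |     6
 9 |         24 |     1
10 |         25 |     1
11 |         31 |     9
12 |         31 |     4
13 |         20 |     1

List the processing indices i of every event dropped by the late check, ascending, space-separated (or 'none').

5 13

i=0 t=1 v=1: → [0,8); WM=−∞
i=1 t=10 v=5: → [10,18),[5,13); WM=−∞
i=2 t=10 v=9: → [10,18),[5,13); WM=−∞
i=3 t=16 v=4: → [15,23),[10,18); WM=16; [0,8) fires=1 [5,13) fires=2
i=4 t=17 v=4: → [15,23),[10,18); WM=16
i=5 t=4 v=2: DROP (t<16-2); WM=16
i=6 t=18 v=2: → [15,23); WM=16
i=7 t=21 v=5: → [20,28),[15,23); WM=21; [10,18) fires=4
i=8 t=21 v=6: → [20,28),[15,23); WM=21
i=9 t=24 v=1: → [20,28); WM=21
i=10 t=25 v=1: → [25,33),[20,28); WM=21
i=11 t=31 v=9: → [30,38),[25,33); WM=31; [15,23) fires=5 [20,28) fires=4
i=12 t=31 v=4: → [30,38),[25,33); WM=31
i=13 t=20 v=1: DROP (t<31-2); WM=31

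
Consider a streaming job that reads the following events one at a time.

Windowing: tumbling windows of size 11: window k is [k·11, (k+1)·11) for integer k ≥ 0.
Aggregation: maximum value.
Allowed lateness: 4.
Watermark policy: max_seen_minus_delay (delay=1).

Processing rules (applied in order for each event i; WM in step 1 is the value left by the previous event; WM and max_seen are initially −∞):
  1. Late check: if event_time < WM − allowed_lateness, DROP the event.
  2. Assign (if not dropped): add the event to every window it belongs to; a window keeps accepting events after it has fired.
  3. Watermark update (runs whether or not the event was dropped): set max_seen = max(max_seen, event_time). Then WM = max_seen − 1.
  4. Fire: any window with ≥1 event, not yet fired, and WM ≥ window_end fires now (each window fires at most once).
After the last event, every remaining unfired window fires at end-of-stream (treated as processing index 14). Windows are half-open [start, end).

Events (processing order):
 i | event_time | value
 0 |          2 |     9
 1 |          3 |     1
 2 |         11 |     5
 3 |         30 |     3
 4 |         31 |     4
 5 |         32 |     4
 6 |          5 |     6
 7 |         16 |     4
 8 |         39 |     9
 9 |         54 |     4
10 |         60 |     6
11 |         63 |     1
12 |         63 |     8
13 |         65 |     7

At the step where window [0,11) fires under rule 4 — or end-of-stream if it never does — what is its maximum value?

i=0 t=2 v=9: → [0,11); WM=1
i=1 t=3 v=1: → [0,11); WM=2
i=2 t=11 v=5: → [11,22); WM=10
i=3 t=30 v=3: → [22,33); WM=29; [0,11) fires=9 [11,22) fires=5
i=4 t=31 v=4: → [22,33); WM=30
i=5 t=32 v=4: → [22,33); WM=31
i=6 t=5 v=6: DROP (t<31-4); WM=31
i=7 t=16 v=4: DROP (t<31-4); WM=31
i=8 t=39 v=9: → [33,44); WM=38; [22,33) fires=4
i=9 t=54 v=4: → [44,55); WM=53; [33,44) fires=9
i=10 t=60 v=6: → [55,66); WM=59; [44,55) fires=4
i=11 t=63 v=1: → [55,66); WM=62
i=12 t=63 v=8: → [55,66); WM=62
i=13 t=65 v=7: → [55,66); WM=64

9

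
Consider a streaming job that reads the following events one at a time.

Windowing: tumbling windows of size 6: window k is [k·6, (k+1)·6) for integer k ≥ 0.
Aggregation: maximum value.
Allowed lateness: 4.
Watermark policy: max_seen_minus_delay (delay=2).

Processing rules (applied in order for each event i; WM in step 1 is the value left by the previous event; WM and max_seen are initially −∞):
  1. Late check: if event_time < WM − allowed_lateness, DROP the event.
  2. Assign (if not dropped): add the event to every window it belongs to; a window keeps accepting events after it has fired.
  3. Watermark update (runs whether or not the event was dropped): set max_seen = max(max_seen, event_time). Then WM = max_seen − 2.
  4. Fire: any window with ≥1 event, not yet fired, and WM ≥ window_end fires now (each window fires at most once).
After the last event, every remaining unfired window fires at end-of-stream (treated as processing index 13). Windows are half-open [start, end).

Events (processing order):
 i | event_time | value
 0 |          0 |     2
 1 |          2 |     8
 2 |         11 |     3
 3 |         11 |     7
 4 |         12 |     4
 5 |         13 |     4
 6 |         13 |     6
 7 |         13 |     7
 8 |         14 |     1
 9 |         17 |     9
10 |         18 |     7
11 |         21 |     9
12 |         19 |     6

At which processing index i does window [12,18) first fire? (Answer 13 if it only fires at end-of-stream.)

11

i=0 t=0 v=2: → [0,6); WM=-2
i=1 t=2 v=8: → [0,6); WM=0
i=2 t=11 v=3: → [6,12); WM=9; [0,6) fires=8
i=3 t=11 v=7: → [6,12); WM=9
i=4 t=12 v=4: → [12,18); WM=10
i=5 t=13 v=4: → [12,18); WM=11
i=6 t=13 v=6: → [12,18); WM=11
i=7 t=13 v=7: → [12,18); WM=11
i=8 t=14 v=1: → [12,18); WM=12; [6,12) fires=7
i=9 t=17 v=9: → [12,18); WM=15
i=10 t=18 v=7: → [18,24); WM=16
i=11 t=21 v=9: → [18,24); WM=19; [12,18) fires=9
i=12 t=19 v=6: → [18,24); WM=19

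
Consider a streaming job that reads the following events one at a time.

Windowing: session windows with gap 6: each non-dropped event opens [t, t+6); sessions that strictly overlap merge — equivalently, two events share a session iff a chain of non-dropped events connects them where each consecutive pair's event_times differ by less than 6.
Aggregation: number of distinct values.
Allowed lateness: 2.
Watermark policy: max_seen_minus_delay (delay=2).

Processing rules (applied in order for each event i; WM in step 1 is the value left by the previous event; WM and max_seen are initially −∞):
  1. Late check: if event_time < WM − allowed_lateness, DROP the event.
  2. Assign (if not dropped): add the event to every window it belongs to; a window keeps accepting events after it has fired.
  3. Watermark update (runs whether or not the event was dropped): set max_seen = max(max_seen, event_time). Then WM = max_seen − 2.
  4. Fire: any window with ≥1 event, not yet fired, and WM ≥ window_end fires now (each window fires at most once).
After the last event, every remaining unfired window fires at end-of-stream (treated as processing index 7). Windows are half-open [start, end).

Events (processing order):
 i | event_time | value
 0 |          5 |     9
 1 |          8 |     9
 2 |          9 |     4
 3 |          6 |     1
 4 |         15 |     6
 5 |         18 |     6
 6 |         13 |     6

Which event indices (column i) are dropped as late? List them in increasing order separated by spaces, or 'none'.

i=0 t=5 v=9: → [5,11); WM=3
i=1 t=8 v=9: → [5,14); WM=6
i=2 t=9 v=4: → [5,15); WM=7
i=3 t=6 v=1: → [5,15); WM=7
i=4 t=15 v=6: → [15,21); WM=13
i=5 t=18 v=6: → [15,24); WM=16
i=6 t=13 v=6: DROP (t<16-2); WM=16

6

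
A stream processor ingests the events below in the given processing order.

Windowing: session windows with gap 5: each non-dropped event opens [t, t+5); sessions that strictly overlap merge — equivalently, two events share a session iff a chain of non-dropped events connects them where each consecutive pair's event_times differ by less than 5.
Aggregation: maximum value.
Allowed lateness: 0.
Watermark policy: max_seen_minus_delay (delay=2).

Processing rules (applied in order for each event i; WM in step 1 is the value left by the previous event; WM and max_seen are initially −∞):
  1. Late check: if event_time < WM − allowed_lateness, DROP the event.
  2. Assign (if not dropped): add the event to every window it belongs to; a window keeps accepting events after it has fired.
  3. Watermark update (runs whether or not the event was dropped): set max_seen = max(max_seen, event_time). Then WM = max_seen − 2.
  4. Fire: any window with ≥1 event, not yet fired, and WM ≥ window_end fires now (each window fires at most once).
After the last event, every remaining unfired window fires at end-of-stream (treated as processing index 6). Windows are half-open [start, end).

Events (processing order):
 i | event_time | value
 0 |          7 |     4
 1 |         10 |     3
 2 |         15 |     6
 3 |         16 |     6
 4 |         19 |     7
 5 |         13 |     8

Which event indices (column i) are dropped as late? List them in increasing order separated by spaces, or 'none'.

i=0 t=7 v=4: → [7,12); WM=5
i=1 t=10 v=3: → [7,15); WM=8
i=2 t=15 v=6: → [15,20); WM=13
i=3 t=16 v=6: → [15,21); WM=14
i=4 t=19 v=7: → [15,24); WM=17
i=5 t=13 v=8: DROP (t<17-0); WM=17

5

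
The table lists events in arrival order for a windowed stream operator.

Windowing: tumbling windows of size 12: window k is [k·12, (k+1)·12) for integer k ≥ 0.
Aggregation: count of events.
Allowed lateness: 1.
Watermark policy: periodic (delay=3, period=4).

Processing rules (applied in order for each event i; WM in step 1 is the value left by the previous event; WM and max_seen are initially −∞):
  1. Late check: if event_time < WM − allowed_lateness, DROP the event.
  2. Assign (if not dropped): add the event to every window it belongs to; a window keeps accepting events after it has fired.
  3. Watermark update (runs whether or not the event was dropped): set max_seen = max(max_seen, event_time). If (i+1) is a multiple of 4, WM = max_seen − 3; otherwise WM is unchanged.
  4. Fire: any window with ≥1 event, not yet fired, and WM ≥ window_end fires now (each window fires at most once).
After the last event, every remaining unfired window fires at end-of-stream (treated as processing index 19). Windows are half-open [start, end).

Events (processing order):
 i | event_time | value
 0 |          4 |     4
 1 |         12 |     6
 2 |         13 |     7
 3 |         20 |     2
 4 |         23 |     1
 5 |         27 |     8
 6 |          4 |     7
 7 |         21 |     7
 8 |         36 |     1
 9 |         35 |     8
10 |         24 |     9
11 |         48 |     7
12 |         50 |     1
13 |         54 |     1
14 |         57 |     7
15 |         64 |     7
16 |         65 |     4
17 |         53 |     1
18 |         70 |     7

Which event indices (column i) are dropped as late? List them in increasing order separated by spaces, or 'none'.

i=0 t=4 v=4: → [0,12); WM=−∞
i=1 t=12 v=6: → [12,24); WM=−∞
i=2 t=13 v=7: → [12,24); WM=−∞
i=3 t=20 v=2: → [12,24); WM=17; [0,12) fires=1
i=4 t=23 v=1: → [12,24); WM=17
i=5 t=27 v=8: → [24,36); WM=17
i=6 t=4 v=7: DROP (t<17-1); WM=17
i=7 t=21 v=7: → [12,24); WM=24; [12,24) fires=5
i=8 t=36 v=1: → [36,48); WM=24
i=9 t=35 v=8: → [24,36); WM=24
i=10 t=24 v=9: → [24,36); WM=24
i=11 t=48 v=7: → [48,60); WM=45; [24,36) fires=3
i=12 t=50 v=1: → [48,60); WM=45
i=13 t=54 v=1: → [48,60); WM=45
i=14 t=57 v=7: → [48,60); WM=45
i=15 t=64 v=7: → [60,72); WM=61; [36,48) fires=1 [48,60) fires=4
i=16 t=65 v=4: → [60,72); WM=61
i=17 t=53 v=1: DROP (t<61-1); WM=61
i=18 t=70 v=7: → [60,72); WM=61

6 17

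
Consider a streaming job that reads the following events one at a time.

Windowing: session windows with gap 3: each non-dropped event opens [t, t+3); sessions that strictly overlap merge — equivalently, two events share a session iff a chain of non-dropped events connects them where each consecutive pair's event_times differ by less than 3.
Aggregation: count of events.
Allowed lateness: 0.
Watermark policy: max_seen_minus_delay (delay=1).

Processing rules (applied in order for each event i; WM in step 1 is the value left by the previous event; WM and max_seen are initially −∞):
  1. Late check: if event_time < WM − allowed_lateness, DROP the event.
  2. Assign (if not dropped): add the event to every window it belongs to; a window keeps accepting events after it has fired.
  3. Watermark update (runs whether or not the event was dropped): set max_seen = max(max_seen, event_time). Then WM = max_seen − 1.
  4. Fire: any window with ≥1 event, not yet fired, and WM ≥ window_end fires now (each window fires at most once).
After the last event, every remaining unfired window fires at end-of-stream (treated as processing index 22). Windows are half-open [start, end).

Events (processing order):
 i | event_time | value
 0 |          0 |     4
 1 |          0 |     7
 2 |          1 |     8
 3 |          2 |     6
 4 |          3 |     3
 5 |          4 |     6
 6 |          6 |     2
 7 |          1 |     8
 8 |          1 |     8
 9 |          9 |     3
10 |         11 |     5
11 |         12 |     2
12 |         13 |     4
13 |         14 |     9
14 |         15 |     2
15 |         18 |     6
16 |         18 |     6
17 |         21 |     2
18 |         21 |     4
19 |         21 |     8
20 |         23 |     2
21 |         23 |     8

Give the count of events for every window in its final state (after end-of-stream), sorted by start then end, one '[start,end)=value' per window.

i=0 t=0 v=4: → [0,3); WM=-1
i=1 t=0 v=7: → [0,3); WM=-1
i=2 t=1 v=8: → [0,4); WM=0
i=3 t=2 v=6: → [0,5); WM=1
i=4 t=3 v=3: → [0,6); WM=2
i=5 t=4 v=6: → [0,7); WM=3
i=6 t=6 v=2: → [0,9); WM=5
i=7 t=1 v=8: DROP (t<5-0); WM=5
i=8 t=1 v=8: DROP (t<5-0); WM=5
i=9 t=9 v=3: → [9,12); WM=8
i=10 t=11 v=5: → [9,14); WM=10
i=11 t=12 v=2: → [9,15); WM=11
i=12 t=13 v=4: → [9,16); WM=12
i=13 t=14 v=9: → [9,17); WM=13
i=14 t=15 v=2: → [9,18); WM=14
i=15 t=18 v=6: → [18,21); WM=17
i=16 t=18 v=6: → [18,21); WM=17
i=17 t=21 v=2: → [21,24); WM=20
i=18 t=21 v=4: → [21,24); WM=20
i=19 t=21 v=8: → [21,24); WM=20
i=20 t=23 v=2: → [21,26); WM=22
i=21 t=23 v=8: → [21,26); WM=22

[0,9)=7 [9,18)=6 [18,21)=2 [21,26)=5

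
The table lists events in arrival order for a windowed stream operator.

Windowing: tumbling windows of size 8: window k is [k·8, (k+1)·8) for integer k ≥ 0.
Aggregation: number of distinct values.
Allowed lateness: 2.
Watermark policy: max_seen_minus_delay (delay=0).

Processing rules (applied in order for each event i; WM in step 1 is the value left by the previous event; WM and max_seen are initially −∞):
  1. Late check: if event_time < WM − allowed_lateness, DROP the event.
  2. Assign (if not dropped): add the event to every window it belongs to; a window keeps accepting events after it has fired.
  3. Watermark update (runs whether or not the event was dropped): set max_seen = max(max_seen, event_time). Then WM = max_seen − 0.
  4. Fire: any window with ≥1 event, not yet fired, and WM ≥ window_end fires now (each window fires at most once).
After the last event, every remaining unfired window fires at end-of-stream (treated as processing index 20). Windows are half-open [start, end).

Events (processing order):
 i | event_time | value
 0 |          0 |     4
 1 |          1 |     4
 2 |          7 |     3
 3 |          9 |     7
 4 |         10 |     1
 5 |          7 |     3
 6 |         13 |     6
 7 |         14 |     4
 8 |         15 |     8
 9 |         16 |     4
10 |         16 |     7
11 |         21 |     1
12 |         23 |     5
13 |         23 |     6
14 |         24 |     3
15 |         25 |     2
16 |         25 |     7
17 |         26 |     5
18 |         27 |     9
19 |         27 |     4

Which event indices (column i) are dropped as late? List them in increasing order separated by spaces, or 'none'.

5

i=0 t=0 v=4: → [0,8); WM=0
i=1 t=1 v=4: → [0,8); WM=1
i=2 t=7 v=3: → [0,8); WM=7
i=3 t=9 v=7: → [8,16); WM=9; [0,8) fires=2
i=4 t=10 v=1: → [8,16); WM=10
i=5 t=7 v=3: DROP (t<10-2); WM=10
i=6 t=13 v=6: → [8,16); WM=13
i=7 t=14 v=4: → [8,16); WM=14
i=8 t=15 v=8: → [8,16); WM=15
i=9 t=16 v=4: → [16,24); WM=16; [8,16) fires=5
i=10 t=16 v=7: → [16,24); WM=16
i=11 t=21 v=1: → [16,24); WM=21
i=12 t=23 v=5: → [16,24); WM=23
i=13 t=23 v=6: → [16,24); WM=23
i=14 t=24 v=3: → [24,32); WM=24; [16,24) fires=5
i=15 t=25 v=2: → [24,32); WM=25
i=16 t=25 v=7: → [24,32); WM=25
i=17 t=26 v=5: → [24,32); WM=26
i=18 t=27 v=9: → [24,32); WM=27
i=19 t=27 v=4: → [24,32); WM=27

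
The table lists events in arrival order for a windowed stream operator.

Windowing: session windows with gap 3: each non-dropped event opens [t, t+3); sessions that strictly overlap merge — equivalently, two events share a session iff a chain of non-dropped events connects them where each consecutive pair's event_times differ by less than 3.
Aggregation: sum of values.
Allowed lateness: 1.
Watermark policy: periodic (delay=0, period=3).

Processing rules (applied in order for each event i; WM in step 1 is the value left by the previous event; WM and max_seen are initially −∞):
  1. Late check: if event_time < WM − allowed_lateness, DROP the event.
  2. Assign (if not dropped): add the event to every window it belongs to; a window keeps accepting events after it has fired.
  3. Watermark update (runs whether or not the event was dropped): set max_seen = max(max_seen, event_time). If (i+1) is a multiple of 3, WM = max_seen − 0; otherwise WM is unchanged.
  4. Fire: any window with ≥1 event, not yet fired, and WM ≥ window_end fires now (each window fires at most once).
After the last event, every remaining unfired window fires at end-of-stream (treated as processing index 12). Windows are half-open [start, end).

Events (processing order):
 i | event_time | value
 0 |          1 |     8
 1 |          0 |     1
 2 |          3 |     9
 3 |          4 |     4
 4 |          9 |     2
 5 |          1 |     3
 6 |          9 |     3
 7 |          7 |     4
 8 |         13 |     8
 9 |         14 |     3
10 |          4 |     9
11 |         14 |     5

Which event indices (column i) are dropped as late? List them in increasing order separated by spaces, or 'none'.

i=0 t=1 v=8: → [1,4); WM=−∞
i=1 t=0 v=1: → [0,4); WM=−∞
i=2 t=3 v=9: → [0,6); WM=3
i=3 t=4 v=4: → [0,7); WM=3
i=4 t=9 v=2: → [9,12); WM=3
i=5 t=1 v=3: DROP (t<3-1); WM=9
i=6 t=9 v=3: → [9,12); WM=9
i=7 t=7 v=4: DROP (t<9-1); WM=9
i=8 t=13 v=8: → [13,16); WM=13
i=9 t=14 v=3: → [13,17); WM=13
i=10 t=4 v=9: DROP (t<13-1); WM=13
i=11 t=14 v=5: → [13,17); WM=14

5 7 10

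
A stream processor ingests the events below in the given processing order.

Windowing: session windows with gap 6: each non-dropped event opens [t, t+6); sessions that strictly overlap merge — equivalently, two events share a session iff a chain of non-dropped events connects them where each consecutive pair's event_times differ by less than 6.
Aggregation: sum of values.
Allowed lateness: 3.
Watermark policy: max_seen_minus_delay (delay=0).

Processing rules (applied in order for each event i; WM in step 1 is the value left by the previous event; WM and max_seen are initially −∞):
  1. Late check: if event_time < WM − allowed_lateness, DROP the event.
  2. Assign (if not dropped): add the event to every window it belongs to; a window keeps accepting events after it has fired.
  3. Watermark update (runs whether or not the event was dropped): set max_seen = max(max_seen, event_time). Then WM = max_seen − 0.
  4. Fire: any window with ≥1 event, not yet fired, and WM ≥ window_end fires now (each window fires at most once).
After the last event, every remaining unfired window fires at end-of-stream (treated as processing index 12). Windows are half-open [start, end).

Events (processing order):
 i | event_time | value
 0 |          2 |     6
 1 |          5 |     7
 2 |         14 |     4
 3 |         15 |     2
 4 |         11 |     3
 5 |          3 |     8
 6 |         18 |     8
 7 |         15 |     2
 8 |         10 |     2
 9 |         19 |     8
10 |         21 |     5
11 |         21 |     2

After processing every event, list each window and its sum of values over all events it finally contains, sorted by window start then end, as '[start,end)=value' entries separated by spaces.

[2,11)=13 [14,27)=31

i=0 t=2 v=6: → [2,8); WM=2
i=1 t=5 v=7: → [2,11); WM=5
i=2 t=14 v=4: → [14,20); WM=14
i=3 t=15 v=2: → [14,21); WM=15
i=4 t=11 v=3: DROP (t<15-3); WM=15
i=5 t=3 v=8: DROP (t<15-3); WM=15
i=6 t=18 v=8: → [14,24); WM=18
i=7 t=15 v=2: → [14,24); WM=18
i=8 t=10 v=2: DROP (t<18-3); WM=18
i=9 t=19 v=8: → [14,25); WM=19
i=10 t=21 v=5: → [14,27); WM=21
i=11 t=21 v=2: → [14,27); WM=21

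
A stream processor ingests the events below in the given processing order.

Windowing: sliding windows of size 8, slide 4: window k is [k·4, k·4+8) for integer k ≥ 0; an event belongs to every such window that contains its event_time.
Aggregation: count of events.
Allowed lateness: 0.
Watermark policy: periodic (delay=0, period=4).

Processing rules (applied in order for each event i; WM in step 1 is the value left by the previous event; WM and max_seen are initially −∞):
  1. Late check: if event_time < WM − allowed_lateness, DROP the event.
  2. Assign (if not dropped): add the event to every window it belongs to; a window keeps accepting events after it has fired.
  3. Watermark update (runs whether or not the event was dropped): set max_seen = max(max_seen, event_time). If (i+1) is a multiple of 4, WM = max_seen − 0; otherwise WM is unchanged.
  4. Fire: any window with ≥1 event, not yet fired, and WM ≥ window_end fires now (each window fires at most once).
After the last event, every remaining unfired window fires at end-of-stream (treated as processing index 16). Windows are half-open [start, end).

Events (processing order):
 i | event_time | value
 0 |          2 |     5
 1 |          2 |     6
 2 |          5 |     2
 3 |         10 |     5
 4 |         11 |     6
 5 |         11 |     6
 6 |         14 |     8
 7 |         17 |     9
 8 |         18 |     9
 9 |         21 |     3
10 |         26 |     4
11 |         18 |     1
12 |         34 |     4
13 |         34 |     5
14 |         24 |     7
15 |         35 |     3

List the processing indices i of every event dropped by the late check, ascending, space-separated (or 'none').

i=0 t=2 v=5: → [0,8); WM=−∞
i=1 t=2 v=6: → [0,8); WM=−∞
i=2 t=5 v=2: → [4,12),[0,8); WM=−∞
i=3 t=10 v=5: → [8,16),[4,12); WM=10; [0,8) fires=3
i=4 t=11 v=6: → [8,16),[4,12); WM=10
i=5 t=11 v=6: → [8,16),[4,12); WM=10
i=6 t=14 v=8: → [12,20),[8,16); WM=10
i=7 t=17 v=9: → [16,24),[12,20); WM=17; [4,12) fires=4 [8,16) fires=4
i=8 t=18 v=9: → [16,24),[12,20); WM=17
i=9 t=21 v=3: → [20,28),[16,24); WM=17
i=10 t=26 v=4: → [24,32),[20,28); WM=17
i=11 t=18 v=1: → [16,24),[12,20); WM=26; [12,20) fires=4 [16,24) fires=4
i=12 t=34 v=4: → [32,40),[28,36); WM=26
i=13 t=34 v=5: → [32,40),[28,36); WM=26
i=14 t=24 v=7: DROP (t<26-0); WM=26
i=15 t=35 v=3: → [32,40),[28,36); WM=35; [20,28) fires=2 [24,32) fires=1

14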